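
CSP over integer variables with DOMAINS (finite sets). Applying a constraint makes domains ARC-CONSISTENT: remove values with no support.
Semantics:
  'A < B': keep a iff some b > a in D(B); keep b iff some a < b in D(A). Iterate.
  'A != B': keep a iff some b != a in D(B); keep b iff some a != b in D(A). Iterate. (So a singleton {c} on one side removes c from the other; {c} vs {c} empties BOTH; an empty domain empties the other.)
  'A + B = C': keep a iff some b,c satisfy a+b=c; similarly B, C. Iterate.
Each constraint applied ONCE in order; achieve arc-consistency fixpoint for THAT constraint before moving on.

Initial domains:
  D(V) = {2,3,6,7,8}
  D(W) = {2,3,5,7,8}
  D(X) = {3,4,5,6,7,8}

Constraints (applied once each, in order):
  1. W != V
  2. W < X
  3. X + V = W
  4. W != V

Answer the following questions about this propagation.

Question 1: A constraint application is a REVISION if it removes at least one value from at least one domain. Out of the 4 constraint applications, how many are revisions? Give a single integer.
Constraint 1 (W != V) on D(W)={2,3,5,7,8} D(V)={2,3,6,7,8}: no change => not a revision
Constraint 2 (W < X) on D(W)={2,3,5,7,8} D(X)={3,4,5,6,7,8}: W {2,3,5,7,8}->{2,3,5,7} => REVISION
Constraint 3 (X + V = W) on D(X)={3,4,5,6,7,8} D(V)={2,3,6,7,8} D(W)={2,3,5,7}: X {3,4,5,6,7,8}->{3,4,5}; V {2,3,6,7,8}->{2,3}; W {2,3,5,7}->{5,7} => REVISION
Constraint 4 (W != V) on D(W)={5,7} D(V)={2,3}: no change => not a revision
Total revisions = 2

Answer: 2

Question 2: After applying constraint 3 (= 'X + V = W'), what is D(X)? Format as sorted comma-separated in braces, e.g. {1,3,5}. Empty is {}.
Constraint 1 (W != V) on D(W)={2,3,5,7,8} D(V)={2,3,6,7,8}: no change
Constraint 2 (W < X) on D(W)={2,3,5,7,8} D(X)={3,4,5,6,7,8}: W {2,3,5,7,8}->{2,3,5,7}
Constraint 3 (X + V = W) on D(X)={3,4,5,6,7,8} D(V)={2,3,6,7,8} D(W)={2,3,5,7}: X {3,4,5,6,7,8}->{3,4,5}; V {2,3,6,7,8}->{2,3}; W {2,3,5,7}->{5,7}
So after constraint 3: D(X) = {3,4,5}

Answer: {3,4,5}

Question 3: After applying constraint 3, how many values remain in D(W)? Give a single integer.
Constraint 1 (W != V) on D(W)={2,3,5,7,8} D(V)={2,3,6,7,8}: no change
Constraint 2 (W < X) on D(W)={2,3,5,7,8} D(X)={3,4,5,6,7,8}: W {2,3,5,7,8}->{2,3,5,7}
Constraint 3 (X + V = W) on D(X)={3,4,5,6,7,8} D(V)={2,3,6,7,8} D(W)={2,3,5,7}: X {3,4,5,6,7,8}->{3,4,5}; V {2,3,6,7,8}->{2,3}; W {2,3,5,7}->{5,7}
So after constraint 3: D(W)={5,7}, size = 2

Answer: 2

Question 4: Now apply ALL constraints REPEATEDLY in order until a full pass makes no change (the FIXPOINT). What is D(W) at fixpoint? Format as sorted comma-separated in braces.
pass 0 (initial): D(W)={2,3,5,7,8}
pass 1: V {2,3,6,7,8}->{2,3}; W {2,3,5,7,8}->{5,7}; X {3,4,5,6,7,8}->{3,4,5}
pass 2: V {2,3}->{}; W {5,7}->{}; X {3,4,5}->{}
pass 3: no change
Fixpoint after 3 passes: D(W) = {}

Answer: {}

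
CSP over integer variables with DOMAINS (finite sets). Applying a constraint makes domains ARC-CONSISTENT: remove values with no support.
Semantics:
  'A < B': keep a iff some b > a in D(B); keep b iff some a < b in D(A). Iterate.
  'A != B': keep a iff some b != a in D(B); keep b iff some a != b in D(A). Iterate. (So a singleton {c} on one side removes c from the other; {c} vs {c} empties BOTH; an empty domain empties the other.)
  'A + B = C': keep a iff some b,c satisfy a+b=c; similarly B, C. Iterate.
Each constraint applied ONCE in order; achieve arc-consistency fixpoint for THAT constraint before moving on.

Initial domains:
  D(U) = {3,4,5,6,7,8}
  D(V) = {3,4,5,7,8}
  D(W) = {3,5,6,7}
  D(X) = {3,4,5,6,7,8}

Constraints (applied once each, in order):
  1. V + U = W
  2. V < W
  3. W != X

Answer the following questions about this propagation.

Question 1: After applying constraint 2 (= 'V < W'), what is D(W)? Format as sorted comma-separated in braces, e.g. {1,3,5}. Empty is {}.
Constraint 1 (V + U = W) on D(V)={3,4,5,7,8} D(U)={3,4,5,6,7,8} D(W)={3,5,6,7}: V {3,4,5,7,8}->{3,4}; U {3,4,5,6,7,8}->{3,4}; W {3,5,6,7}->{6,7}
Constraint 2 (V < W) on D(V)={3,4} D(W)={6,7}: no change
So after constraint 2: D(W) = {6,7}

Answer: {6,7}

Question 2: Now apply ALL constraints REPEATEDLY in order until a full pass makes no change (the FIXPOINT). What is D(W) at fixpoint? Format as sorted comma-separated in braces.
pass 0 (initial): D(W)={3,5,6,7}
pass 1: U {3,4,5,6,7,8}->{3,4}; V {3,4,5,7,8}->{3,4}; W {3,5,6,7}->{6,7}
pass 2: no change
Fixpoint after 2 passes: D(W) = {6,7}

Answer: {6,7}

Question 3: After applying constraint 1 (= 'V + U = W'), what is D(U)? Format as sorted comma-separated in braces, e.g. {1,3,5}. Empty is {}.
Constraint 1 (V + U = W) on D(V)={3,4,5,7,8} D(U)={3,4,5,6,7,8} D(W)={3,5,6,7}: V {3,4,5,7,8}->{3,4}; U {3,4,5,6,7,8}->{3,4}; W {3,5,6,7}->{6,7}
So after constraint 1: D(U) = {3,4}

Answer: {3,4}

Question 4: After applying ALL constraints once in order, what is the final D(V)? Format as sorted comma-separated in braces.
Answer: {3,4}

Derivation:
Constraint 1 (V + U = W) on D(V)={3,4,5,7,8} D(U)={3,4,5,6,7,8} D(W)={3,5,6,7}: V {3,4,5,7,8}->{3,4}; U {3,4,5,6,7,8}->{3,4}; W {3,5,6,7}->{6,7}
Constraint 2 (V < W) on D(V)={3,4} D(W)={6,7}: no change
Constraint 3 (W != X) on D(W)={6,7} D(X)={3,4,5,6,7,8}: no change
So after all 3 constraints: D(V) = {3,4}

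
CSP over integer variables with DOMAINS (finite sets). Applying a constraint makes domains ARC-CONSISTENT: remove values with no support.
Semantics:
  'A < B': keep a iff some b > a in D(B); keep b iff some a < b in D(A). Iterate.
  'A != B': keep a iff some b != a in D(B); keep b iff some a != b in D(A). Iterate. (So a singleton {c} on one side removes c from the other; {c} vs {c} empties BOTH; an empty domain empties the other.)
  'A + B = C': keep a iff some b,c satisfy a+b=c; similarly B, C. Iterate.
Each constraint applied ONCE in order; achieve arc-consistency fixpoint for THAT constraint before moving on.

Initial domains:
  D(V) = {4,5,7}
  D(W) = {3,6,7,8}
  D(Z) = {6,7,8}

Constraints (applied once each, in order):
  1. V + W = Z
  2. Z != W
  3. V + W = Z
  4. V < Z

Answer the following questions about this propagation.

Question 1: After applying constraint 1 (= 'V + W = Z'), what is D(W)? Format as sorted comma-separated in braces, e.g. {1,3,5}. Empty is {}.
Answer: {3}

Derivation:
Constraint 1 (V + W = Z) on D(V)={4,5,7} D(W)={3,6,7,8} D(Z)={6,7,8}: V {4,5,7}->{4,5}; W {3,6,7,8}->{3}; Z {6,7,8}->{7,8}
So after constraint 1: D(W) = {3}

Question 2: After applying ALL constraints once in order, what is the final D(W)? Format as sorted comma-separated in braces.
Answer: {3}

Derivation:
Constraint 1 (V + W = Z) on D(V)={4,5,7} D(W)={3,6,7,8} D(Z)={6,7,8}: V {4,5,7}->{4,5}; W {3,6,7,8}->{3}; Z {6,7,8}->{7,8}
Constraint 2 (Z != W) on D(Z)={7,8} D(W)={3}: no change
Constraint 3 (V + W = Z) on D(V)={4,5} D(W)={3} D(Z)={7,8}: no change
Constraint 4 (V < Z) on D(V)={4,5} D(Z)={7,8}: no change
So after all 4 constraints: D(W) = {3}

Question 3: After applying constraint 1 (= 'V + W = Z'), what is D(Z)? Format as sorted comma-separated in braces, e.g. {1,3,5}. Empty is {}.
Constraint 1 (V + W = Z) on D(V)={4,5,7} D(W)={3,6,7,8} D(Z)={6,7,8}: V {4,5,7}->{4,5}; W {3,6,7,8}->{3}; Z {6,7,8}->{7,8}
So after constraint 1: D(Z) = {7,8}

Answer: {7,8}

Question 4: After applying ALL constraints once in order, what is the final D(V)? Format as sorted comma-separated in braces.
Answer: {4,5}

Derivation:
Constraint 1 (V + W = Z) on D(V)={4,5,7} D(W)={3,6,7,8} D(Z)={6,7,8}: V {4,5,7}->{4,5}; W {3,6,7,8}->{3}; Z {6,7,8}->{7,8}
Constraint 2 (Z != W) on D(Z)={7,8} D(W)={3}: no change
Constraint 3 (V + W = Z) on D(V)={4,5} D(W)={3} D(Z)={7,8}: no change
Constraint 4 (V < Z) on D(V)={4,5} D(Z)={7,8}: no change
So after all 4 constraints: D(V) = {4,5}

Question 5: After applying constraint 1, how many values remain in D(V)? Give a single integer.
Constraint 1 (V + W = Z) on D(V)={4,5,7} D(W)={3,6,7,8} D(Z)={6,7,8}: V {4,5,7}->{4,5}; W {3,6,7,8}->{3}; Z {6,7,8}->{7,8}
So after constraint 1: D(V)={4,5}, size = 2

Answer: 2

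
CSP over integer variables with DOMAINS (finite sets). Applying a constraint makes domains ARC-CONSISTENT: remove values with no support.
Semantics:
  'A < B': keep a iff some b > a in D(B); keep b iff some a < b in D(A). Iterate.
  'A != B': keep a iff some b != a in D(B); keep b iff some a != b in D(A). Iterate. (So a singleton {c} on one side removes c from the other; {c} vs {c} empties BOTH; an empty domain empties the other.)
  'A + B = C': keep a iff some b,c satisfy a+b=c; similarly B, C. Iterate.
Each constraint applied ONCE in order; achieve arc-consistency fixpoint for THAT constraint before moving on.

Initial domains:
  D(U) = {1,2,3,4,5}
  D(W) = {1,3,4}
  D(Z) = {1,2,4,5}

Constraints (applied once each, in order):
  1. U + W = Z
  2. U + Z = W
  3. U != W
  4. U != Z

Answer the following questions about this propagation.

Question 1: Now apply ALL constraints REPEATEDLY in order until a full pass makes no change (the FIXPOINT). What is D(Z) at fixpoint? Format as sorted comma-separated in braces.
Answer: {}

Derivation:
pass 0 (initial): D(Z)={1,2,4,5}
pass 1: U {1,2,3,4,5}->{1}; W {1,3,4}->{3,4}; Z {1,2,4,5}->{2}
pass 2: U {1}->{}; W {3,4}->{}; Z {2}->{}
pass 3: no change
Fixpoint after 3 passes: D(Z) = {}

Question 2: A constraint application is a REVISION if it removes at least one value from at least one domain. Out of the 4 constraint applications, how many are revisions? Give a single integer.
Constraint 1 (U + W = Z) on D(U)={1,2,3,4,5} D(W)={1,3,4} D(Z)={1,2,4,5}: U {1,2,3,4,5}->{1,2,3,4}; Z {1,2,4,5}->{2,4,5} => REVISION
Constraint 2 (U + Z = W) on D(U)={1,2,3,4} D(Z)={2,4,5} D(W)={1,3,4}: U {1,2,3,4}->{1,2}; Z {2,4,5}->{2}; W {1,3,4}->{3,4} => REVISION
Constraint 3 (U != W) on D(U)={1,2} D(W)={3,4}: no change => not a revision
Constraint 4 (U != Z) on D(U)={1,2} D(Z)={2}: U {1,2}->{1} => REVISION
Total revisions = 3

Answer: 3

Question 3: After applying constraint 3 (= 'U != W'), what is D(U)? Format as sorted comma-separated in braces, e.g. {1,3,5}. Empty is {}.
Answer: {1,2}

Derivation:
Constraint 1 (U + W = Z) on D(U)={1,2,3,4,5} D(W)={1,3,4} D(Z)={1,2,4,5}: U {1,2,3,4,5}->{1,2,3,4}; Z {1,2,4,5}->{2,4,5}
Constraint 2 (U + Z = W) on D(U)={1,2,3,4} D(Z)={2,4,5} D(W)={1,3,4}: U {1,2,3,4}->{1,2}; Z {2,4,5}->{2}; W {1,3,4}->{3,4}
Constraint 3 (U != W) on D(U)={1,2} D(W)={3,4}: no change
So after constraint 3: D(U) = {1,2}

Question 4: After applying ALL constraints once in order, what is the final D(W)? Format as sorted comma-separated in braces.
Answer: {3,4}

Derivation:
Constraint 1 (U + W = Z) on D(U)={1,2,3,4,5} D(W)={1,3,4} D(Z)={1,2,4,5}: U {1,2,3,4,5}->{1,2,3,4}; Z {1,2,4,5}->{2,4,5}
Constraint 2 (U + Z = W) on D(U)={1,2,3,4} D(Z)={2,4,5} D(W)={1,3,4}: U {1,2,3,4}->{1,2}; Z {2,4,5}->{2}; W {1,3,4}->{3,4}
Constraint 3 (U != W) on D(U)={1,2} D(W)={3,4}: no change
Constraint 4 (U != Z) on D(U)={1,2} D(Z)={2}: U {1,2}->{1}
So after all 4 constraints: D(W) = {3,4}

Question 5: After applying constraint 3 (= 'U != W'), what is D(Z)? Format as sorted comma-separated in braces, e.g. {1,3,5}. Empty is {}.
Constraint 1 (U + W = Z) on D(U)={1,2,3,4,5} D(W)={1,3,4} D(Z)={1,2,4,5}: U {1,2,3,4,5}->{1,2,3,4}; Z {1,2,4,5}->{2,4,5}
Constraint 2 (U + Z = W) on D(U)={1,2,3,4} D(Z)={2,4,5} D(W)={1,3,4}: U {1,2,3,4}->{1,2}; Z {2,4,5}->{2}; W {1,3,4}->{3,4}
Constraint 3 (U != W) on D(U)={1,2} D(W)={3,4}: no change
So after constraint 3: D(Z) = {2}

Answer: {2}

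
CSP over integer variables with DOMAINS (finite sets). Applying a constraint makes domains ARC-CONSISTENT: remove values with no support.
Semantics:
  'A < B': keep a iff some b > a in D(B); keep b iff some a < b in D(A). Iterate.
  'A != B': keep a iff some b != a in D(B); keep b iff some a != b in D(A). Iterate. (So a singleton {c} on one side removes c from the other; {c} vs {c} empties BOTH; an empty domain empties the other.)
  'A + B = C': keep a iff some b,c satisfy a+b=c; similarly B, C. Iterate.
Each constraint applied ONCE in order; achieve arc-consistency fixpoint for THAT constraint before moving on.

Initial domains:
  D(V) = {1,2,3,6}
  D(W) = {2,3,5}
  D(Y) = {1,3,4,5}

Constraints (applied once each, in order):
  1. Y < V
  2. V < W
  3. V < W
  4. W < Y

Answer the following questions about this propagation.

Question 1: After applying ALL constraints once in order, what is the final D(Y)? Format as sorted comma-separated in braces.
Constraint 1 (Y < V) on D(Y)={1,3,4,5} D(V)={1,2,3,6}: V {1,2,3,6}->{2,3,6}
Constraint 2 (V < W) on D(V)={2,3,6} D(W)={2,3,5}: V {2,3,6}->{2,3}; W {2,3,5}->{3,5}
Constraint 3 (V < W) on D(V)={2,3} D(W)={3,5}: no change
Constraint 4 (W < Y) on D(W)={3,5} D(Y)={1,3,4,5}: W {3,5}->{3}; Y {1,3,4,5}->{4,5}
So after all 4 constraints: D(Y) = {4,5}

Answer: {4,5}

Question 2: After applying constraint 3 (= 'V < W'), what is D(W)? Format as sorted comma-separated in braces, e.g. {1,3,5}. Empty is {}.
Answer: {3,5}

Derivation:
Constraint 1 (Y < V) on D(Y)={1,3,4,5} D(V)={1,2,3,6}: V {1,2,3,6}->{2,3,6}
Constraint 2 (V < W) on D(V)={2,3,6} D(W)={2,3,5}: V {2,3,6}->{2,3}; W {2,3,5}->{3,5}
Constraint 3 (V < W) on D(V)={2,3} D(W)={3,5}: no change
So after constraint 3: D(W) = {3,5}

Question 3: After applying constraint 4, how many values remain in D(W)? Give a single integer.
Constraint 1 (Y < V) on D(Y)={1,3,4,5} D(V)={1,2,3,6}: V {1,2,3,6}->{2,3,6}
Constraint 2 (V < W) on D(V)={2,3,6} D(W)={2,3,5}: V {2,3,6}->{2,3}; W {2,3,5}->{3,5}
Constraint 3 (V < W) on D(V)={2,3} D(W)={3,5}: no change
Constraint 4 (W < Y) on D(W)={3,5} D(Y)={1,3,4,5}: W {3,5}->{3}; Y {1,3,4,5}->{4,5}
So after constraint 4: D(W)={3}, size = 1

Answer: 1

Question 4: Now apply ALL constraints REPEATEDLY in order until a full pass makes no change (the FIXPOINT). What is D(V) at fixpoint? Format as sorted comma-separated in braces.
Answer: {}

Derivation:
pass 0 (initial): D(V)={1,2,3,6}
pass 1: V {1,2,3,6}->{2,3}; W {2,3,5}->{3}; Y {1,3,4,5}->{4,5}
pass 2: V {2,3}->{}; W {3}->{}; Y {4,5}->{}
pass 3: no change
Fixpoint after 3 passes: D(V) = {}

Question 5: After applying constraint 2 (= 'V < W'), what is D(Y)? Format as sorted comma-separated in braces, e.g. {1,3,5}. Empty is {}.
Answer: {1,3,4,5}

Derivation:
Constraint 1 (Y < V) on D(Y)={1,3,4,5} D(V)={1,2,3,6}: V {1,2,3,6}->{2,3,6}
Constraint 2 (V < W) on D(V)={2,3,6} D(W)={2,3,5}: V {2,3,6}->{2,3}; W {2,3,5}->{3,5}
So after constraint 2: D(Y) = {1,3,4,5}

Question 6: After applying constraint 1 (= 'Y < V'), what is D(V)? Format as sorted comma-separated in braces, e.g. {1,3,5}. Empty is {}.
Constraint 1 (Y < V) on D(Y)={1,3,4,5} D(V)={1,2,3,6}: V {1,2,3,6}->{2,3,6}
So after constraint 1: D(V) = {2,3,6}

Answer: {2,3,6}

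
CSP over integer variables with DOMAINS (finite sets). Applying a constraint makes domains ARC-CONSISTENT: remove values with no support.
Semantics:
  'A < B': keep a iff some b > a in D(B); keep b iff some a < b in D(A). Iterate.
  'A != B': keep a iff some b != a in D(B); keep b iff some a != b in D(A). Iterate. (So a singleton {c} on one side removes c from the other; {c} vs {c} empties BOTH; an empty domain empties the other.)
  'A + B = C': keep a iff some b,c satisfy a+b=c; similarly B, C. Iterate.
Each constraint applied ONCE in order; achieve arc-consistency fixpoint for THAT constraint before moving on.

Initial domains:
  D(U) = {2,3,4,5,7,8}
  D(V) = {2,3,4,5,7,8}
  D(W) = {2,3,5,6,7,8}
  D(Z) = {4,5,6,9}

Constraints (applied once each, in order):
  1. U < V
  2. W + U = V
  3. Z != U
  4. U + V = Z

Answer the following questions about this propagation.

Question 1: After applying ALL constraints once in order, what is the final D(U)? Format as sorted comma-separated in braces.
Constraint 1 (U < V) on D(U)={2,3,4,5,7,8} D(V)={2,3,4,5,7,8}: U {2,3,4,5,7,8}->{2,3,4,5,7}; V {2,3,4,5,7,8}->{3,4,5,7,8}
Constraint 2 (W + U = V) on D(W)={2,3,5,6,7,8} D(U)={2,3,4,5,7} D(V)={3,4,5,7,8}: W {2,3,5,6,7,8}->{2,3,5,6}; U {2,3,4,5,7}->{2,3,4,5}; V {3,4,5,7,8}->{4,5,7,8}
Constraint 3 (Z != U) on D(Z)={4,5,6,9} D(U)={2,3,4,5}: no change
Constraint 4 (U + V = Z) on D(U)={2,3,4,5} D(V)={4,5,7,8} D(Z)={4,5,6,9}: U {2,3,4,5}->{2,4,5}; V {4,5,7,8}->{4,5,7}; Z {4,5,6,9}->{6,9}
So after all 4 constraints: D(U) = {2,4,5}

Answer: {2,4,5}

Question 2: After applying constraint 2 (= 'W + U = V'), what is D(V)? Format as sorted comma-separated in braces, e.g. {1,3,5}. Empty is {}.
Answer: {4,5,7,8}

Derivation:
Constraint 1 (U < V) on D(U)={2,3,4,5,7,8} D(V)={2,3,4,5,7,8}: U {2,3,4,5,7,8}->{2,3,4,5,7}; V {2,3,4,5,7,8}->{3,4,5,7,8}
Constraint 2 (W + U = V) on D(W)={2,3,5,6,7,8} D(U)={2,3,4,5,7} D(V)={3,4,5,7,8}: W {2,3,5,6,7,8}->{2,3,5,6}; U {2,3,4,5,7}->{2,3,4,5}; V {3,4,5,7,8}->{4,5,7,8}
So after constraint 2: D(V) = {4,5,7,8}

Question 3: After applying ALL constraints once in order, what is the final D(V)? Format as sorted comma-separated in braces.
Constraint 1 (U < V) on D(U)={2,3,4,5,7,8} D(V)={2,3,4,5,7,8}: U {2,3,4,5,7,8}->{2,3,4,5,7}; V {2,3,4,5,7,8}->{3,4,5,7,8}
Constraint 2 (W + U = V) on D(W)={2,3,5,6,7,8} D(U)={2,3,4,5,7} D(V)={3,4,5,7,8}: W {2,3,5,6,7,8}->{2,3,5,6}; U {2,3,4,5,7}->{2,3,4,5}; V {3,4,5,7,8}->{4,5,7,8}
Constraint 3 (Z != U) on D(Z)={4,5,6,9} D(U)={2,3,4,5}: no change
Constraint 4 (U + V = Z) on D(U)={2,3,4,5} D(V)={4,5,7,8} D(Z)={4,5,6,9}: U {2,3,4,5}->{2,4,5}; V {4,5,7,8}->{4,5,7}; Z {4,5,6,9}->{6,9}
So after all 4 constraints: D(V) = {4,5,7}

Answer: {4,5,7}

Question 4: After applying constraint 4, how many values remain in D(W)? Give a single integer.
Constraint 1 (U < V) on D(U)={2,3,4,5,7,8} D(V)={2,3,4,5,7,8}: U {2,3,4,5,7,8}->{2,3,4,5,7}; V {2,3,4,5,7,8}->{3,4,5,7,8}
Constraint 2 (W + U = V) on D(W)={2,3,5,6,7,8} D(U)={2,3,4,5,7} D(V)={3,4,5,7,8}: W {2,3,5,6,7,8}->{2,3,5,6}; U {2,3,4,5,7}->{2,3,4,5}; V {3,4,5,7,8}->{4,5,7,8}
Constraint 3 (Z != U) on D(Z)={4,5,6,9} D(U)={2,3,4,5}: no change
Constraint 4 (U + V = Z) on D(U)={2,3,4,5} D(V)={4,5,7,8} D(Z)={4,5,6,9}: U {2,3,4,5}->{2,4,5}; V {4,5,7,8}->{4,5,7}; Z {4,5,6,9}->{6,9}
So after constraint 4: D(W)={2,3,5,6}, size = 4

Answer: 4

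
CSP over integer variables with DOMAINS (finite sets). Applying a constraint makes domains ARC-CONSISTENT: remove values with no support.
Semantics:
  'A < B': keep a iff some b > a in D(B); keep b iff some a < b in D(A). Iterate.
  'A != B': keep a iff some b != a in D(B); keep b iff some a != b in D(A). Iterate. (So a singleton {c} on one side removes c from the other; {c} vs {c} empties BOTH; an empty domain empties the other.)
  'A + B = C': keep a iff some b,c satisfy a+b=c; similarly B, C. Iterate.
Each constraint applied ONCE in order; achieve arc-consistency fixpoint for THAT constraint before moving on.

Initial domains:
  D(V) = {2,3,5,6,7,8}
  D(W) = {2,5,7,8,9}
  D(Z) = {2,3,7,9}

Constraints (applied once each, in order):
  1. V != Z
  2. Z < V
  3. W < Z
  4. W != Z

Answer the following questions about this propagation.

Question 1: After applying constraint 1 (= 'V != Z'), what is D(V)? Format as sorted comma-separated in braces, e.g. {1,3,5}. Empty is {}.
Answer: {2,3,5,6,7,8}

Derivation:
Constraint 1 (V != Z) on D(V)={2,3,5,6,7,8} D(Z)={2,3,7,9}: no change
So after constraint 1: D(V) = {2,3,5,6,7,8}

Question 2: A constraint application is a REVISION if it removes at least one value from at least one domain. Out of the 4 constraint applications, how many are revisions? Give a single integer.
Answer: 2

Derivation:
Constraint 1 (V != Z) on D(V)={2,3,5,6,7,8} D(Z)={2,3,7,9}: no change => not a revision
Constraint 2 (Z < V) on D(Z)={2,3,7,9} D(V)={2,3,5,6,7,8}: Z {2,3,7,9}->{2,3,7}; V {2,3,5,6,7,8}->{3,5,6,7,8} => REVISION
Constraint 3 (W < Z) on D(W)={2,5,7,8,9} D(Z)={2,3,7}: W {2,5,7,8,9}->{2,5}; Z {2,3,7}->{3,7} => REVISION
Constraint 4 (W != Z) on D(W)={2,5} D(Z)={3,7}: no change => not a revision
Total revisions = 2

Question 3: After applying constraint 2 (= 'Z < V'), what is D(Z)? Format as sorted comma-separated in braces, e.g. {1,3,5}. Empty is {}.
Answer: {2,3,7}

Derivation:
Constraint 1 (V != Z) on D(V)={2,3,5,6,7,8} D(Z)={2,3,7,9}: no change
Constraint 2 (Z < V) on D(Z)={2,3,7,9} D(V)={2,3,5,6,7,8}: Z {2,3,7,9}->{2,3,7}; V {2,3,5,6,7,8}->{3,5,6,7,8}
So after constraint 2: D(Z) = {2,3,7}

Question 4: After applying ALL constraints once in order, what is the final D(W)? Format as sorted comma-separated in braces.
Answer: {2,5}

Derivation:
Constraint 1 (V != Z) on D(V)={2,3,5,6,7,8} D(Z)={2,3,7,9}: no change
Constraint 2 (Z < V) on D(Z)={2,3,7,9} D(V)={2,3,5,6,7,8}: Z {2,3,7,9}->{2,3,7}; V {2,3,5,6,7,8}->{3,5,6,7,8}
Constraint 3 (W < Z) on D(W)={2,5,7,8,9} D(Z)={2,3,7}: W {2,5,7,8,9}->{2,5}; Z {2,3,7}->{3,7}
Constraint 4 (W != Z) on D(W)={2,5} D(Z)={3,7}: no change
So after all 4 constraints: D(W) = {2,5}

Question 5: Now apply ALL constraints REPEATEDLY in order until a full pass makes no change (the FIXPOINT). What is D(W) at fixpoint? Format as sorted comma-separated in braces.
pass 0 (initial): D(W)={2,5,7,8,9}
pass 1: V {2,3,5,6,7,8}->{3,5,6,7,8}; W {2,5,7,8,9}->{2,5}; Z {2,3,7,9}->{3,7}
pass 2: V {3,5,6,7,8}->{5,6,7,8}
pass 3: no change
Fixpoint after 3 passes: D(W) = {2,5}

Answer: {2,5}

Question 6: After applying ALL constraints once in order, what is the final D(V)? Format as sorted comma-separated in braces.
Answer: {3,5,6,7,8}

Derivation:
Constraint 1 (V != Z) on D(V)={2,3,5,6,7,8} D(Z)={2,3,7,9}: no change
Constraint 2 (Z < V) on D(Z)={2,3,7,9} D(V)={2,3,5,6,7,8}: Z {2,3,7,9}->{2,3,7}; V {2,3,5,6,7,8}->{3,5,6,7,8}
Constraint 3 (W < Z) on D(W)={2,5,7,8,9} D(Z)={2,3,7}: W {2,5,7,8,9}->{2,5}; Z {2,3,7}->{3,7}
Constraint 4 (W != Z) on D(W)={2,5} D(Z)={3,7}: no change
So after all 4 constraints: D(V) = {3,5,6,7,8}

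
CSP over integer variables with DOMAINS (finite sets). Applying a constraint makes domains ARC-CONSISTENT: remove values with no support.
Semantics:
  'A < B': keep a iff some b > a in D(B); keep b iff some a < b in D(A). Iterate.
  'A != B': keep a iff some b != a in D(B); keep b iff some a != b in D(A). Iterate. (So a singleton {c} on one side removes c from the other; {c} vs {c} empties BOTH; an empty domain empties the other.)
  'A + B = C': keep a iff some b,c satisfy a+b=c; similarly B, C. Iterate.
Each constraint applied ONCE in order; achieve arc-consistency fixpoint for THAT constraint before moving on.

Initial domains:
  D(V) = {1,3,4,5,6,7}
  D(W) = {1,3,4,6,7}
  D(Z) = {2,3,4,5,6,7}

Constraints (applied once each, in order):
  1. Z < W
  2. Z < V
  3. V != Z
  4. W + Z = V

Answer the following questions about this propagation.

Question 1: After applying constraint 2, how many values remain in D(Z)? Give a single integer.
Answer: 5

Derivation:
Constraint 1 (Z < W) on D(Z)={2,3,4,5,6,7} D(W)={1,3,4,6,7}: Z {2,3,4,5,6,7}->{2,3,4,5,6}; W {1,3,4,6,7}->{3,4,6,7}
Constraint 2 (Z < V) on D(Z)={2,3,4,5,6} D(V)={1,3,4,5,6,7}: V {1,3,4,5,6,7}->{3,4,5,6,7}
So after constraint 2: D(Z)={2,3,4,5,6}, size = 5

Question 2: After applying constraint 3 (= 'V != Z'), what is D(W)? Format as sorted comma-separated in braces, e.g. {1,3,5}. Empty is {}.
Answer: {3,4,6,7}

Derivation:
Constraint 1 (Z < W) on D(Z)={2,3,4,5,6,7} D(W)={1,3,4,6,7}: Z {2,3,4,5,6,7}->{2,3,4,5,6}; W {1,3,4,6,7}->{3,4,6,7}
Constraint 2 (Z < V) on D(Z)={2,3,4,5,6} D(V)={1,3,4,5,6,7}: V {1,3,4,5,6,7}->{3,4,5,6,7}
Constraint 3 (V != Z) on D(V)={3,4,5,6,7} D(Z)={2,3,4,5,6}: no change
So after constraint 3: D(W) = {3,4,6,7}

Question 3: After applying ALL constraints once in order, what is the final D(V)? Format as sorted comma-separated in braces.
Constraint 1 (Z < W) on D(Z)={2,3,4,5,6,7} D(W)={1,3,4,6,7}: Z {2,3,4,5,6,7}->{2,3,4,5,6}; W {1,3,4,6,7}->{3,4,6,7}
Constraint 2 (Z < V) on D(Z)={2,3,4,5,6} D(V)={1,3,4,5,6,7}: V {1,3,4,5,6,7}->{3,4,5,6,7}
Constraint 3 (V != Z) on D(V)={3,4,5,6,7} D(Z)={2,3,4,5,6}: no change
Constraint 4 (W + Z = V) on D(W)={3,4,6,7} D(Z)={2,3,4,5,6} D(V)={3,4,5,6,7}: W {3,4,6,7}->{3,4}; Z {2,3,4,5,6}->{2,3,4}; V {3,4,5,6,7}->{5,6,7}
So after all 4 constraints: D(V) = {5,6,7}

Answer: {5,6,7}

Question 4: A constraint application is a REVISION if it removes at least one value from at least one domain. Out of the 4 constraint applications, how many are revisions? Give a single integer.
Constraint 1 (Z < W) on D(Z)={2,3,4,5,6,7} D(W)={1,3,4,6,7}: Z {2,3,4,5,6,7}->{2,3,4,5,6}; W {1,3,4,6,7}->{3,4,6,7} => REVISION
Constraint 2 (Z < V) on D(Z)={2,3,4,5,6} D(V)={1,3,4,5,6,7}: V {1,3,4,5,6,7}->{3,4,5,6,7} => REVISION
Constraint 3 (V != Z) on D(V)={3,4,5,6,7} D(Z)={2,3,4,5,6}: no change => not a revision
Constraint 4 (W + Z = V) on D(W)={3,4,6,7} D(Z)={2,3,4,5,6} D(V)={3,4,5,6,7}: W {3,4,6,7}->{3,4}; Z {2,3,4,5,6}->{2,3,4}; V {3,4,5,6,7}->{5,6,7} => REVISION
Total revisions = 3

Answer: 3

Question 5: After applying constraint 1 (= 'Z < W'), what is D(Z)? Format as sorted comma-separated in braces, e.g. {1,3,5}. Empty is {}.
Answer: {2,3,4,5,6}

Derivation:
Constraint 1 (Z < W) on D(Z)={2,3,4,5,6,7} D(W)={1,3,4,6,7}: Z {2,3,4,5,6,7}->{2,3,4,5,6}; W {1,3,4,6,7}->{3,4,6,7}
So after constraint 1: D(Z) = {2,3,4,5,6}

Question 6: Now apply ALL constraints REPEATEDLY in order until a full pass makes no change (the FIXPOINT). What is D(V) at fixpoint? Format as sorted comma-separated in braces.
Answer: {5,6,7}

Derivation:
pass 0 (initial): D(V)={1,3,4,5,6,7}
pass 1: V {1,3,4,5,6,7}->{5,6,7}; W {1,3,4,6,7}->{3,4}; Z {2,3,4,5,6,7}->{2,3,4}
pass 2: Z {2,3,4}->{2,3}
pass 3: no change
Fixpoint after 3 passes: D(V) = {5,6,7}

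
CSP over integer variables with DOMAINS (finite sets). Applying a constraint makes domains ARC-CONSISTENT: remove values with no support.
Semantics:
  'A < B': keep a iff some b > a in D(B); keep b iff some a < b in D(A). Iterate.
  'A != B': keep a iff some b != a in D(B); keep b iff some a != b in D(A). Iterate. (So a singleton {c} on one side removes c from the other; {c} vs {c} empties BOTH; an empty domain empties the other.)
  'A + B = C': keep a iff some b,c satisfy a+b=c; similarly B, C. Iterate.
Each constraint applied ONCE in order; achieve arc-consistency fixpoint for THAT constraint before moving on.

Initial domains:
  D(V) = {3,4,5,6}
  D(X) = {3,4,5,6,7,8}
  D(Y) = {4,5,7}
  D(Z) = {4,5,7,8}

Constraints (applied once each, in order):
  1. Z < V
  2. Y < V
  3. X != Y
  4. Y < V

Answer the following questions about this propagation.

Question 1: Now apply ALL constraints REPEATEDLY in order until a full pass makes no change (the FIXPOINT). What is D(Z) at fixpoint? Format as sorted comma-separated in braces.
Answer: {4,5}

Derivation:
pass 0 (initial): D(Z)={4,5,7,8}
pass 1: V {3,4,5,6}->{5,6}; Y {4,5,7}->{4,5}; Z {4,5,7,8}->{4,5}
pass 2: no change
Fixpoint after 2 passes: D(Z) = {4,5}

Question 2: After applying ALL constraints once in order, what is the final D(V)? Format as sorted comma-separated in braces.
Constraint 1 (Z < V) on D(Z)={4,5,7,8} D(V)={3,4,5,6}: Z {4,5,7,8}->{4,5}; V {3,4,5,6}->{5,6}
Constraint 2 (Y < V) on D(Y)={4,5,7} D(V)={5,6}: Y {4,5,7}->{4,5}
Constraint 3 (X != Y) on D(X)={3,4,5,6,7,8} D(Y)={4,5}: no change
Constraint 4 (Y < V) on D(Y)={4,5} D(V)={5,6}: no change
So after all 4 constraints: D(V) = {5,6}

Answer: {5,6}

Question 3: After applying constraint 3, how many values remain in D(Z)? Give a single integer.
Constraint 1 (Z < V) on D(Z)={4,5,7,8} D(V)={3,4,5,6}: Z {4,5,7,8}->{4,5}; V {3,4,5,6}->{5,6}
Constraint 2 (Y < V) on D(Y)={4,5,7} D(V)={5,6}: Y {4,5,7}->{4,5}
Constraint 3 (X != Y) on D(X)={3,4,5,6,7,8} D(Y)={4,5}: no change
So after constraint 3: D(Z)={4,5}, size = 2

Answer: 2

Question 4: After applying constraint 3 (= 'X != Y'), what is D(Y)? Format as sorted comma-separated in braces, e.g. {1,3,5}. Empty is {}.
Answer: {4,5}

Derivation:
Constraint 1 (Z < V) on D(Z)={4,5,7,8} D(V)={3,4,5,6}: Z {4,5,7,8}->{4,5}; V {3,4,5,6}->{5,6}
Constraint 2 (Y < V) on D(Y)={4,5,7} D(V)={5,6}: Y {4,5,7}->{4,5}
Constraint 3 (X != Y) on D(X)={3,4,5,6,7,8} D(Y)={4,5}: no change
So after constraint 3: D(Y) = {4,5}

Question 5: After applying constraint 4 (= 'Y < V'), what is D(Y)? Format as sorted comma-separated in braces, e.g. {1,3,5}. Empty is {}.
Constraint 1 (Z < V) on D(Z)={4,5,7,8} D(V)={3,4,5,6}: Z {4,5,7,8}->{4,5}; V {3,4,5,6}->{5,6}
Constraint 2 (Y < V) on D(Y)={4,5,7} D(V)={5,6}: Y {4,5,7}->{4,5}
Constraint 3 (X != Y) on D(X)={3,4,5,6,7,8} D(Y)={4,5}: no change
Constraint 4 (Y < V) on D(Y)={4,5} D(V)={5,6}: no change
So after constraint 4: D(Y) = {4,5}

Answer: {4,5}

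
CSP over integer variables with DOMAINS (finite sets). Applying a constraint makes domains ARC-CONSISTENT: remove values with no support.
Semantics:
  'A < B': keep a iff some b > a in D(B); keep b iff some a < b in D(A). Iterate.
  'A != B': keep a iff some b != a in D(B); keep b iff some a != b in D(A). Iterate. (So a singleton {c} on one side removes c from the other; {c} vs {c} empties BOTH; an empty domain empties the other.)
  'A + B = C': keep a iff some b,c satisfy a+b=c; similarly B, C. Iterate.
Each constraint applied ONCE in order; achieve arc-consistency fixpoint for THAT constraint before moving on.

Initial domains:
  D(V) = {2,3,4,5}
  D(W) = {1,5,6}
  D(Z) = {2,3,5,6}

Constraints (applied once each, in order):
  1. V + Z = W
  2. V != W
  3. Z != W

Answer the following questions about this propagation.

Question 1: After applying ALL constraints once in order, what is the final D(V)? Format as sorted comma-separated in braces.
Answer: {2,3,4}

Derivation:
Constraint 1 (V + Z = W) on D(V)={2,3,4,5} D(Z)={2,3,5,6} D(W)={1,5,6}: V {2,3,4,5}->{2,3,4}; Z {2,3,5,6}->{2,3}; W {1,5,6}->{5,6}
Constraint 2 (V != W) on D(V)={2,3,4} D(W)={5,6}: no change
Constraint 3 (Z != W) on D(Z)={2,3} D(W)={5,6}: no change
So after all 3 constraints: D(V) = {2,3,4}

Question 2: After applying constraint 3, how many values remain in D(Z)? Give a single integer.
Answer: 2

Derivation:
Constraint 1 (V + Z = W) on D(V)={2,3,4,5} D(Z)={2,3,5,6} D(W)={1,5,6}: V {2,3,4,5}->{2,3,4}; Z {2,3,5,6}->{2,3}; W {1,5,6}->{5,6}
Constraint 2 (V != W) on D(V)={2,3,4} D(W)={5,6}: no change
Constraint 3 (Z != W) on D(Z)={2,3} D(W)={5,6}: no change
So after constraint 3: D(Z)={2,3}, size = 2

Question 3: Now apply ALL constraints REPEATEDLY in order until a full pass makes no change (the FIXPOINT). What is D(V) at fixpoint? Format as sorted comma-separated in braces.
Answer: {2,3,4}

Derivation:
pass 0 (initial): D(V)={2,3,4,5}
pass 1: V {2,3,4,5}->{2,3,4}; W {1,5,6}->{5,6}; Z {2,3,5,6}->{2,3}
pass 2: no change
Fixpoint after 2 passes: D(V) = {2,3,4}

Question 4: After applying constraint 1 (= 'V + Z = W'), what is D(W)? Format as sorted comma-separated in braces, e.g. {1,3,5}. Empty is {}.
Answer: {5,6}

Derivation:
Constraint 1 (V + Z = W) on D(V)={2,3,4,5} D(Z)={2,3,5,6} D(W)={1,5,6}: V {2,3,4,5}->{2,3,4}; Z {2,3,5,6}->{2,3}; W {1,5,6}->{5,6}
So after constraint 1: D(W) = {5,6}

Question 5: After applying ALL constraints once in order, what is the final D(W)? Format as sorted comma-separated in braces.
Constraint 1 (V + Z = W) on D(V)={2,3,4,5} D(Z)={2,3,5,6} D(W)={1,5,6}: V {2,3,4,5}->{2,3,4}; Z {2,3,5,6}->{2,3}; W {1,5,6}->{5,6}
Constraint 2 (V != W) on D(V)={2,3,4} D(W)={5,6}: no change
Constraint 3 (Z != W) on D(Z)={2,3} D(W)={5,6}: no change
So after all 3 constraints: D(W) = {5,6}

Answer: {5,6}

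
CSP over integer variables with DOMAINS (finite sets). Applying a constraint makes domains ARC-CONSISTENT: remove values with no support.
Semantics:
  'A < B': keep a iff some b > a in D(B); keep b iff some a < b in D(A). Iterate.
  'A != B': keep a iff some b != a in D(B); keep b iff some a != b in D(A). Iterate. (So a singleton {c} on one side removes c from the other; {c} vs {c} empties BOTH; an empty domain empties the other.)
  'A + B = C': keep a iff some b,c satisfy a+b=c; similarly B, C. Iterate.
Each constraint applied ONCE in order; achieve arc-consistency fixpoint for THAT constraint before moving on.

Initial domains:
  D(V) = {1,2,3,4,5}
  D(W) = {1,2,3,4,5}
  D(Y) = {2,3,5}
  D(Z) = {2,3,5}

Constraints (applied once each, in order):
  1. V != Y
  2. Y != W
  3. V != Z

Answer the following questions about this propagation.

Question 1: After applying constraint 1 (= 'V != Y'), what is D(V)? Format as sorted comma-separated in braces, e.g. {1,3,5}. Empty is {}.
Constraint 1 (V != Y) on D(V)={1,2,3,4,5} D(Y)={2,3,5}: no change
So after constraint 1: D(V) = {1,2,3,4,5}

Answer: {1,2,3,4,5}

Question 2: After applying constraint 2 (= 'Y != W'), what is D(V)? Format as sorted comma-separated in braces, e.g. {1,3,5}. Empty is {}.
Answer: {1,2,3,4,5}

Derivation:
Constraint 1 (V != Y) on D(V)={1,2,3,4,5} D(Y)={2,3,5}: no change
Constraint 2 (Y != W) on D(Y)={2,3,5} D(W)={1,2,3,4,5}: no change
So after constraint 2: D(V) = {1,2,3,4,5}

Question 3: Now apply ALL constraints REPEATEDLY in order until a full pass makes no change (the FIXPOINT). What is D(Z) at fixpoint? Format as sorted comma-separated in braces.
Answer: {2,3,5}

Derivation:
pass 0 (initial): D(Z)={2,3,5}
pass 1: no change
Fixpoint after 1 passes: D(Z) = {2,3,5}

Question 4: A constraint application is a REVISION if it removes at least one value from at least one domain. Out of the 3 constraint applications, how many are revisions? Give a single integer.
Answer: 0

Derivation:
Constraint 1 (V != Y) on D(V)={1,2,3,4,5} D(Y)={2,3,5}: no change => not a revision
Constraint 2 (Y != W) on D(Y)={2,3,5} D(W)={1,2,3,4,5}: no change => not a revision
Constraint 3 (V != Z) on D(V)={1,2,3,4,5} D(Z)={2,3,5}: no change => not a revision
Total revisions = 0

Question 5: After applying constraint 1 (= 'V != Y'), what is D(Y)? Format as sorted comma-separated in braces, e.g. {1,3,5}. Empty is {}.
Answer: {2,3,5}

Derivation:
Constraint 1 (V != Y) on D(V)={1,2,3,4,5} D(Y)={2,3,5}: no change
So after constraint 1: D(Y) = {2,3,5}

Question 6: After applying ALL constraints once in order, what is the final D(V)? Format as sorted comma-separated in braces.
Constraint 1 (V != Y) on D(V)={1,2,3,4,5} D(Y)={2,3,5}: no change
Constraint 2 (Y != W) on D(Y)={2,3,5} D(W)={1,2,3,4,5}: no change
Constraint 3 (V != Z) on D(V)={1,2,3,4,5} D(Z)={2,3,5}: no change
So after all 3 constraints: D(V) = {1,2,3,4,5}

Answer: {1,2,3,4,5}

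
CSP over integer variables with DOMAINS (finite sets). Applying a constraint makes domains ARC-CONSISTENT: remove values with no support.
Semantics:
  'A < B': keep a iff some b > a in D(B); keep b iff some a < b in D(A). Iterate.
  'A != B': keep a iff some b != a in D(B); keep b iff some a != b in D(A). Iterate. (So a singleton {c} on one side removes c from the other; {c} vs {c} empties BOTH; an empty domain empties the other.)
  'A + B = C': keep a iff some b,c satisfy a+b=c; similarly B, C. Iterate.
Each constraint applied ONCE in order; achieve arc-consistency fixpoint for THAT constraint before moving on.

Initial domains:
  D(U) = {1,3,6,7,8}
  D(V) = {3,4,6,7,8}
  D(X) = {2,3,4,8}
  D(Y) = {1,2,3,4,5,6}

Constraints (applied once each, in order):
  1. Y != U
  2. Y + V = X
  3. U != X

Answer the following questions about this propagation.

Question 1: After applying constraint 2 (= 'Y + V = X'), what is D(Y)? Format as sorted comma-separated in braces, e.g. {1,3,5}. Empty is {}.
Answer: {1,2,4,5}

Derivation:
Constraint 1 (Y != U) on D(Y)={1,2,3,4,5,6} D(U)={1,3,6,7,8}: no change
Constraint 2 (Y + V = X) on D(Y)={1,2,3,4,5,6} D(V)={3,4,6,7,8} D(X)={2,3,4,8}: Y {1,2,3,4,5,6}->{1,2,4,5}; V {3,4,6,7,8}->{3,4,6,7}; X {2,3,4,8}->{4,8}
So after constraint 2: D(Y) = {1,2,4,5}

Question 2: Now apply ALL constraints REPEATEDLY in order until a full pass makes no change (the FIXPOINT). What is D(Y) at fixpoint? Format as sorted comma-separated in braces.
pass 0 (initial): D(Y)={1,2,3,4,5,6}
pass 1: V {3,4,6,7,8}->{3,4,6,7}; X {2,3,4,8}->{4,8}; Y {1,2,3,4,5,6}->{1,2,4,5}
pass 2: no change
Fixpoint after 2 passes: D(Y) = {1,2,4,5}

Answer: {1,2,4,5}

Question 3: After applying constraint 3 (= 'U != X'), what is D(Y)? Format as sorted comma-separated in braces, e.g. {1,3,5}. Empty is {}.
Constraint 1 (Y != U) on D(Y)={1,2,3,4,5,6} D(U)={1,3,6,7,8}: no change
Constraint 2 (Y + V = X) on D(Y)={1,2,3,4,5,6} D(V)={3,4,6,7,8} D(X)={2,3,4,8}: Y {1,2,3,4,5,6}->{1,2,4,5}; V {3,4,6,7,8}->{3,4,6,7}; X {2,3,4,8}->{4,8}
Constraint 3 (U != X) on D(U)={1,3,6,7,8} D(X)={4,8}: no change
So after constraint 3: D(Y) = {1,2,4,5}

Answer: {1,2,4,5}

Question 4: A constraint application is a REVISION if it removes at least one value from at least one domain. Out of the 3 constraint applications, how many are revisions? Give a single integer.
Constraint 1 (Y != U) on D(Y)={1,2,3,4,5,6} D(U)={1,3,6,7,8}: no change => not a revision
Constraint 2 (Y + V = X) on D(Y)={1,2,3,4,5,6} D(V)={3,4,6,7,8} D(X)={2,3,4,8}: Y {1,2,3,4,5,6}->{1,2,4,5}; V {3,4,6,7,8}->{3,4,6,7}; X {2,3,4,8}->{4,8} => REVISION
Constraint 3 (U != X) on D(U)={1,3,6,7,8} D(X)={4,8}: no change => not a revision
Total revisions = 1

Answer: 1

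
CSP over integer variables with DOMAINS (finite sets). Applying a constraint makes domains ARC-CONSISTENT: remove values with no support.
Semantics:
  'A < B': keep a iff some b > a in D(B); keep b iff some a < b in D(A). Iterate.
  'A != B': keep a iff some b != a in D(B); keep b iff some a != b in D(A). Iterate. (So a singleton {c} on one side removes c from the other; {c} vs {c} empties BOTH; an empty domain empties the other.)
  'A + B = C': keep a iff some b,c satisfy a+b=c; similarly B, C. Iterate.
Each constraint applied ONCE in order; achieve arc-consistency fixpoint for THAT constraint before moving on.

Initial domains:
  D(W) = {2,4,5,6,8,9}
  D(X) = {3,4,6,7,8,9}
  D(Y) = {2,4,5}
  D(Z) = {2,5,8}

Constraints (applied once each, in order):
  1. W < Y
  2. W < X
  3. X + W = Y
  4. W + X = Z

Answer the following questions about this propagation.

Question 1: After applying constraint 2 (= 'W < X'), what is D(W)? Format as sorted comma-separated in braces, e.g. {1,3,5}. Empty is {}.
Answer: {2,4}

Derivation:
Constraint 1 (W < Y) on D(W)={2,4,5,6,8,9} D(Y)={2,4,5}: W {2,4,5,6,8,9}->{2,4}; Y {2,4,5}->{4,5}
Constraint 2 (W < X) on D(W)={2,4} D(X)={3,4,6,7,8,9}: no change
So after constraint 2: D(W) = {2,4}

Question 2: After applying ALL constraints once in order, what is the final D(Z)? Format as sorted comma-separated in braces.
Answer: {5}

Derivation:
Constraint 1 (W < Y) on D(W)={2,4,5,6,8,9} D(Y)={2,4,5}: W {2,4,5,6,8,9}->{2,4}; Y {2,4,5}->{4,5}
Constraint 2 (W < X) on D(W)={2,4} D(X)={3,4,6,7,8,9}: no change
Constraint 3 (X + W = Y) on D(X)={3,4,6,7,8,9} D(W)={2,4} D(Y)={4,5}: X {3,4,6,7,8,9}->{3}; W {2,4}->{2}; Y {4,5}->{5}
Constraint 4 (W + X = Z) on D(W)={2} D(X)={3} D(Z)={2,5,8}: Z {2,5,8}->{5}
So after all 4 constraints: D(Z) = {5}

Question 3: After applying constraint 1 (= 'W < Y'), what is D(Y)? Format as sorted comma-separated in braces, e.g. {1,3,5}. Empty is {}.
Answer: {4,5}

Derivation:
Constraint 1 (W < Y) on D(W)={2,4,5,6,8,9} D(Y)={2,4,5}: W {2,4,5,6,8,9}->{2,4}; Y {2,4,5}->{4,5}
So after constraint 1: D(Y) = {4,5}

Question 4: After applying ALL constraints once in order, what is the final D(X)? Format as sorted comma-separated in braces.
Constraint 1 (W < Y) on D(W)={2,4,5,6,8,9} D(Y)={2,4,5}: W {2,4,5,6,8,9}->{2,4}; Y {2,4,5}->{4,5}
Constraint 2 (W < X) on D(W)={2,4} D(X)={3,4,6,7,8,9}: no change
Constraint 3 (X + W = Y) on D(X)={3,4,6,7,8,9} D(W)={2,4} D(Y)={4,5}: X {3,4,6,7,8,9}->{3}; W {2,4}->{2}; Y {4,5}->{5}
Constraint 4 (W + X = Z) on D(W)={2} D(X)={3} D(Z)={2,5,8}: Z {2,5,8}->{5}
So after all 4 constraints: D(X) = {3}

Answer: {3}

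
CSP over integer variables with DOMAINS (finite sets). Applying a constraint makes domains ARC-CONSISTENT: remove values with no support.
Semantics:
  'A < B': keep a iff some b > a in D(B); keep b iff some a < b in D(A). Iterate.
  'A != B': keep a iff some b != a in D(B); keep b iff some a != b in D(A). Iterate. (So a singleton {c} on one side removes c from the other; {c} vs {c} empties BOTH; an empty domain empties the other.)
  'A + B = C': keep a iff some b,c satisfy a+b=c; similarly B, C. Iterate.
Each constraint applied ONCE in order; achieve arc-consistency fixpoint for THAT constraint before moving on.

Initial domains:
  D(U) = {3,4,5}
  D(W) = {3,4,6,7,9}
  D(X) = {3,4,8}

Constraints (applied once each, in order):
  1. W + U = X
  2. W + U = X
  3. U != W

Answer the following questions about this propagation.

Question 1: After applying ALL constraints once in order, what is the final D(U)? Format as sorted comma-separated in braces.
Constraint 1 (W + U = X) on D(W)={3,4,6,7,9} D(U)={3,4,5} D(X)={3,4,8}: W {3,4,6,7,9}->{3,4}; U {3,4,5}->{4,5}; X {3,4,8}->{8}
Constraint 2 (W + U = X) on D(W)={3,4} D(U)={4,5} D(X)={8}: no change
Constraint 3 (U != W) on D(U)={4,5} D(W)={3,4}: no change
So after all 3 constraints: D(U) = {4,5}

Answer: {4,5}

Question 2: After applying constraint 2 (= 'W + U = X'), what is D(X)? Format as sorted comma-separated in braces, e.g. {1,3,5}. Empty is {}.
Answer: {8}

Derivation:
Constraint 1 (W + U = X) on D(W)={3,4,6,7,9} D(U)={3,4,5} D(X)={3,4,8}: W {3,4,6,7,9}->{3,4}; U {3,4,5}->{4,5}; X {3,4,8}->{8}
Constraint 2 (W + U = X) on D(W)={3,4} D(U)={4,5} D(X)={8}: no change
So after constraint 2: D(X) = {8}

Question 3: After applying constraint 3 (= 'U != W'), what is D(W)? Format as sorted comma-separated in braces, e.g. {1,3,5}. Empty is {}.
Constraint 1 (W + U = X) on D(W)={3,4,6,7,9} D(U)={3,4,5} D(X)={3,4,8}: W {3,4,6,7,9}->{3,4}; U {3,4,5}->{4,5}; X {3,4,8}->{8}
Constraint 2 (W + U = X) on D(W)={3,4} D(U)={4,5} D(X)={8}: no change
Constraint 3 (U != W) on D(U)={4,5} D(W)={3,4}: no change
So after constraint 3: D(W) = {3,4}

Answer: {3,4}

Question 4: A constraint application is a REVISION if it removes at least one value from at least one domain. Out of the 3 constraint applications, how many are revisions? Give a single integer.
Answer: 1

Derivation:
Constraint 1 (W + U = X) on D(W)={3,4,6,7,9} D(U)={3,4,5} D(X)={3,4,8}: W {3,4,6,7,9}->{3,4}; U {3,4,5}->{4,5}; X {3,4,8}->{8} => REVISION
Constraint 2 (W + U = X) on D(W)={3,4} D(U)={4,5} D(X)={8}: no change => not a revision
Constraint 3 (U != W) on D(U)={4,5} D(W)={3,4}: no change => not a revision
Total revisions = 1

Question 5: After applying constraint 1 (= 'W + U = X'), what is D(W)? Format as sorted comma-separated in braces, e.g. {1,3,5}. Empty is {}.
Constraint 1 (W + U = X) on D(W)={3,4,6,7,9} D(U)={3,4,5} D(X)={3,4,8}: W {3,4,6,7,9}->{3,4}; U {3,4,5}->{4,5}; X {3,4,8}->{8}
So after constraint 1: D(W) = {3,4}

Answer: {3,4}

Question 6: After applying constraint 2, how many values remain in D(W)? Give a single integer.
Answer: 2

Derivation:
Constraint 1 (W + U = X) on D(W)={3,4,6,7,9} D(U)={3,4,5} D(X)={3,4,8}: W {3,4,6,7,9}->{3,4}; U {3,4,5}->{4,5}; X {3,4,8}->{8}
Constraint 2 (W + U = X) on D(W)={3,4} D(U)={4,5} D(X)={8}: no change
So after constraint 2: D(W)={3,4}, size = 2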